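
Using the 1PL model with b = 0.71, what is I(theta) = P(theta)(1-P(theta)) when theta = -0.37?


P = 1/(1+exp(-(-0.37-0.71))) = 0.2535
I = P*(1-P) = 0.2535 * 0.7465
I = 0.1892

0.1892


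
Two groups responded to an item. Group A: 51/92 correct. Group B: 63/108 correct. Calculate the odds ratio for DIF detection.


Odds_A = 51/41 = 1.2439
Odds_B = 63/45 = 1.4
OR = Odds_A / Odds_B = 1.2439 / 1.4
Exactly, OR = (51 * 45) / (41 * 63) = 2295 / 2583
OR = 0.8885

0.8885


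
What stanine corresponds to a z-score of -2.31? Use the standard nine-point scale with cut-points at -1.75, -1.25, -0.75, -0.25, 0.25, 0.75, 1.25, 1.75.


Stanine boundaries: [-1.75, -1.25, -0.75, -0.25, 0.25, 0.75, 1.25, 1.75]
z = -2.31
Check each boundary:
  z < -1.75
  z < -1.25
  z < -0.75
  z < -0.25
  z < 0.25
  z < 0.75
  z < 1.25
  z < 1.75
Highest qualifying boundary gives stanine = 1

1


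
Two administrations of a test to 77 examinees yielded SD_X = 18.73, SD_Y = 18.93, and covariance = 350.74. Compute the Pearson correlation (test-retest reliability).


r = cov(X,Y) / (SD_X * SD_Y)
r = 350.74 / (18.73 * 18.93)
r = 350.74 / 354.5589
r = 0.9892

0.9892


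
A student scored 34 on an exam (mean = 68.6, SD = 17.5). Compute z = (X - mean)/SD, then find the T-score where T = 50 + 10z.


z = (X - mean) / SD = (34 - 68.6) / 17.5
z = -34.6 / 17.5
z = -1.9771
T-score = T = 50 + 10z
Carry z at full precision (z = -34.6 / 17.5) into the conversion:
T-score = 50 + 10 * (-34.6 / 17.5) = 50 + -346 / 17.5
T-score = 50 + -19.7714
T-score = 30.2286

30.2286


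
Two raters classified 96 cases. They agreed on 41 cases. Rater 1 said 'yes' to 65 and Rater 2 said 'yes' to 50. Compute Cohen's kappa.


P_o = 41/96 = 0.427083
P_e = (65*50 + 31*46) / 9216 = 0.507378
kappa = (P_o - P_e) / (1 - P_e)
kappa = (0.427083 - 0.507378) / (1 - 0.507378)
kappa = -0.163

-0.163


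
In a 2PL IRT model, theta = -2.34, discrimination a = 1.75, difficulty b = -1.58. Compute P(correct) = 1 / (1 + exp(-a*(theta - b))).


a*(theta - b) = 1.75 * (-2.34 - -1.58) = -1.33
exp(--1.33) = 3.781
P = 1 / (1 + 3.781)
P = 0.2092

0.2092


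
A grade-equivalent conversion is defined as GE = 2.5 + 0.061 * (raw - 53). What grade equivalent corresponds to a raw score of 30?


raw - median = 30 - 53 = -23
slope * diff = 0.061 * -23 = -1.403
GE = 2.5 + -1.403
GE = 1.097

1.097


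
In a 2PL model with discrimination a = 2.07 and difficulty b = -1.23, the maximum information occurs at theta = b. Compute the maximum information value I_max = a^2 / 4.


For 2PL, max info at theta = b = -1.23
I_max = a^2 / 4 = 2.07^2 / 4
= 4.2849 / 4
I_max = 1.0712

1.0712


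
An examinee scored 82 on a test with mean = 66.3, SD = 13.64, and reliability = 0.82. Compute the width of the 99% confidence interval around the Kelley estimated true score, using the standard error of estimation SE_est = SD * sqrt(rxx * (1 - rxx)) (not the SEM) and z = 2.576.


True score estimate = 0.82*82 + 0.18*66.3 = 79.174
SE_est = SD * sqrt(rxx * (1 - rxx)) = 13.64 * sqrt(0.82 * 0.18) = 13.64 * sqrt(0.1476) = 5.240317
CI = T_est +/- z * SE_est, so width = 2 * z * SE_est = 2 * 2.576 * 5.240317
Width = 26.9981

26.9981


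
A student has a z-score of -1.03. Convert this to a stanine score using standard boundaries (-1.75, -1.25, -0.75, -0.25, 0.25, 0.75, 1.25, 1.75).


Stanine boundaries: [-1.75, -1.25, -0.75, -0.25, 0.25, 0.75, 1.25, 1.75]
z = -1.03
Check each boundary:
  z >= -1.75 -> could be stanine 2
  z >= -1.25 -> could be stanine 3
  z < -0.75
  z < -0.25
  z < 0.25
  z < 0.75
  z < 1.25
  z < 1.75
Highest qualifying boundary gives stanine = 3

3


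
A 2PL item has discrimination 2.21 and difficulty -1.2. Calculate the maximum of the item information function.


For 2PL, max info at theta = b = -1.2
I_max = a^2 / 4 = 2.21^2 / 4
= 4.8841 / 4
I_max = 1.221

1.221


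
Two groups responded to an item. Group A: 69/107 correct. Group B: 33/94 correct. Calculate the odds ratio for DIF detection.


Odds_A = 69/38 = 1.8158
Odds_B = 33/61 = 0.541
OR = Odds_A / Odds_B = 1.8158 / 0.541
Exactly, OR = (69 * 61) / (38 * 33) = 4209 / 1254
OR = 3.3565

3.3565


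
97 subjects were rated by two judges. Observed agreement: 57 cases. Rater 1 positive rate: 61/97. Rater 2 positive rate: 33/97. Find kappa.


P_o = 57/97 = 0.587629
P_e = (61*33 + 36*64) / 9409 = 0.458816
kappa = (P_o - P_e) / (1 - P_e)
kappa = (0.587629 - 0.458816) / (1 - 0.458816)
kappa = 0.238

0.238


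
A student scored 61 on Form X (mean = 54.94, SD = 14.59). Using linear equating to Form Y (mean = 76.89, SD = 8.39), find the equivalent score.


slope = SD_Y / SD_X = 8.39 / 14.59 ~ 0.5751
intercept = mean_Y - slope * mean_X = 76.89 - (8.39 / 14.59) * 54.94 ~ 45.2967
Y = slope * X + intercept. To avoid rounding drift from the rounded slope/intercept, evaluate the equivalent form Y = mean_Y + SD_Y * (X - mean_X) / SD_X at full precision:
Y = 76.89 + 8.39 * (61 - 54.94) / 14.59
Y = 76.89 + 8.39 * 6.06 / 14.59
Y = 76.89 + 50.8434 / 14.59
Y = 76.89 + 3.4848
Y = 80.3748

80.3748


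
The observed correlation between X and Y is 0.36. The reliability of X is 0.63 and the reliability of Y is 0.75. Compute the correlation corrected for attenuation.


r_corrected = rxy / sqrt(rxx * ryy)
= 0.36 / sqrt(0.63 * 0.75)
= 0.36 / sqrt(0.4725)
= 0.36 / 0.687386
r_corrected = 0.5237

0.5237


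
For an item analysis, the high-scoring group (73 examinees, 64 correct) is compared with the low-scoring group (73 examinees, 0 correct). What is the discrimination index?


p_upper = 64/73 = 0.8767
p_lower = 0/73 = 0.0
D = 0.8767 - 0.0 = 0.8767

0.8767


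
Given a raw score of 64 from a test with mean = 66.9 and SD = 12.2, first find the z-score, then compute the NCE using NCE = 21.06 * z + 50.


z = (X - mean) / SD = (64 - 66.9) / 12.2
z = -2.9 / 12.2
z = -0.2377
NCE = NCE = 21.06z + 50
Carry z at full precision (z = -2.9 / 12.2) into the conversion:
NCE = 21.06 * (-2.9 / 12.2) + 50 = -61.074 / 12.2 + 50
NCE = -5.0061 + 50
NCE = 44.9939

44.9939


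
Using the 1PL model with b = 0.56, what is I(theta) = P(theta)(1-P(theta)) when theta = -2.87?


P = 1/(1+exp(-(-2.87-0.56))) = 0.0314
I = P*(1-P) = 0.0314 * 0.9686
I = 0.0304

0.0304


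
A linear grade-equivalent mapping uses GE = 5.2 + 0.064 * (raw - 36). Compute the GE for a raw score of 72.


raw - median = 72 - 36 = 36
slope * diff = 0.064 * 36 = 2.304
GE = 5.2 + 2.304
GE = 7.504

7.504


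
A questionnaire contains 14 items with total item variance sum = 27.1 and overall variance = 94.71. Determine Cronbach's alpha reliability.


alpha = (k/(k-1)) * (1 - sum(si^2)/s_total^2)
= (14/13) * (1 - 27.1/94.71)
alpha = 0.7688

0.7688


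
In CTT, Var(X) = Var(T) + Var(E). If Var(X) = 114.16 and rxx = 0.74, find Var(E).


var_true = rxx * var_obs = 0.74 * 114.16 = 84.4784
var_error = var_obs - var_true
var_error = 114.16 - 84.4784
var_error = 29.6816

29.6816


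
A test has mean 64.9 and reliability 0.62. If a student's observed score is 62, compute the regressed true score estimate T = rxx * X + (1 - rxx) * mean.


T_est = rxx * X + (1 - rxx) * mean
T_est = 0.62 * 62 + 0.38 * 64.9
T_est = 38.44 + 24.662
T_est = 63.102

63.102


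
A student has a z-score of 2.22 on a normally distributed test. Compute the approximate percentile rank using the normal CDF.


CDF(z) = 0.5 * (1 + erf(z/sqrt(2)))
erf(1.5698) = 0.9736
CDF = 0.9868
Percentile rank = 0.9868 * 100 = 98.68

98.68


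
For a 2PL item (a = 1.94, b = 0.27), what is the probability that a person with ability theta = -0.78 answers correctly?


a*(theta - b) = 1.94 * (-0.78 - 0.27) = -2.037
exp(--2.037) = 7.6676
P = 1 / (1 + 7.6676)
P = 0.1154

0.1154


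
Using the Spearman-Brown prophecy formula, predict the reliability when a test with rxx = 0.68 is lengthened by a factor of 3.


r_new = (n * rxx) / (1 + (n-1) * rxx)
r_new = (3 * 0.68) / (1 + 2 * 0.68)
r_new = 2.04 / 2.36
r_new = 0.8644

0.8644


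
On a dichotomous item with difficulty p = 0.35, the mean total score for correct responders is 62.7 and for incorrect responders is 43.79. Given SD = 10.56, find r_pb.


q = 1 - p = 0.65
rpb = ((M1 - M0) / SD) * sqrt(p * q)
rpb = ((62.7 - 43.79) / 10.56) * sqrt(0.35 * 0.65)
rpb = 0.8541

0.8541


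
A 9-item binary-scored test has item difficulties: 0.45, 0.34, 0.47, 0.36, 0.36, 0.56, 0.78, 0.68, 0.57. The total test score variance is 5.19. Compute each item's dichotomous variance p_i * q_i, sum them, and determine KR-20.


For each item, compute p_i * q_i:
  Item 1: 0.45 * 0.55 = 0.2475
  Item 2: 0.34 * 0.66 = 0.2244
  Item 3: 0.47 * 0.53 = 0.2491
  Item 4: 0.36 * 0.64 = 0.2304
  Item 5: 0.36 * 0.64 = 0.2304
  Item 6: 0.56 * 0.44 = 0.2464
  Item 7: 0.78 * 0.22 = 0.1716
  Item 8: 0.68 * 0.32 = 0.2176
  Item 9: 0.57 * 0.43 = 0.2451
Sum(p_i * q_i) = 0.2475 + 0.2244 + 0.2491 + 0.2304 + 0.2304 + 0.2464 + 0.1716 + 0.2176 + 0.2451 = 2.0625
KR-20 = (k/(k-1)) * (1 - Sum(p_i*q_i) / Var_total)
= (9/8) * (1 - 2.0625/5.19)
= 1.125 * 0.6026
KR-20 = 0.6779

0.6779


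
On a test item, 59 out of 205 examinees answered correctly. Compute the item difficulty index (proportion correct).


Item difficulty p = number correct / total examinees
p = 59 / 205
p = 0.2878

0.2878


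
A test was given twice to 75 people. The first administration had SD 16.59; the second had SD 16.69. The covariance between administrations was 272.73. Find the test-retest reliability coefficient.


r = cov(X,Y) / (SD_X * SD_Y)
r = 272.73 / (16.59 * 16.69)
r = 272.73 / 276.8871
r = 0.985

0.985


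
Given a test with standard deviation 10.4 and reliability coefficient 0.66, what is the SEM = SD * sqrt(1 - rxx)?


SEM = SD * sqrt(1 - rxx)
SEM = 10.4 * sqrt(1 - 0.66)
SEM = 10.4 * sqrt(0.34) = 10.4 * 0.583095
SEM = 6.0642

6.0642


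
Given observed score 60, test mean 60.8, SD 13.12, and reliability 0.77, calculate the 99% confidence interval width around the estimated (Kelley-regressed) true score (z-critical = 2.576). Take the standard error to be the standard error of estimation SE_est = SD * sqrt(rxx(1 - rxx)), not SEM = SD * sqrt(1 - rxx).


True score estimate = 0.77*60 + 0.23*60.8 = 60.184
SE_est = SD * sqrt(rxx * (1 - rxx)) = 13.12 * sqrt(0.77 * 0.23) = 13.12 * sqrt(0.1771) = 5.521323
CI = T_est +/- z * SE_est, so width = 2 * z * SE_est = 2 * 2.576 * 5.521323
Width = 28.4459

28.4459


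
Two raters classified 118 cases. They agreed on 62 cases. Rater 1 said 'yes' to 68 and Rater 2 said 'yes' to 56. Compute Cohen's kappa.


P_o = 62/118 = 0.525424
P_e = (68*56 + 50*62) / 13924 = 0.496122
kappa = (P_o - P_e) / (1 - P_e)
kappa = (0.525424 - 0.496122) / (1 - 0.496122)
kappa = 0.0582

0.0582


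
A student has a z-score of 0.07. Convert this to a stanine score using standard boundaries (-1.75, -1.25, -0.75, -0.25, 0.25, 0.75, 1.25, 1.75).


Stanine boundaries: [-1.75, -1.25, -0.75, -0.25, 0.25, 0.75, 1.25, 1.75]
z = 0.07
Check each boundary:
  z >= -1.75 -> could be stanine 2
  z >= -1.25 -> could be stanine 3
  z >= -0.75 -> could be stanine 4
  z >= -0.25 -> could be stanine 5
  z < 0.25
  z < 0.75
  z < 1.25
  z < 1.75
Highest qualifying boundary gives stanine = 5

5


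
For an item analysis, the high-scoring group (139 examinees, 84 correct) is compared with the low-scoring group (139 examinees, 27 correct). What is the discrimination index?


p_upper = 84/139 = 0.6043
p_lower = 27/139 = 0.1942
D = 0.6043 - 0.1942 = 0.4101

0.4101


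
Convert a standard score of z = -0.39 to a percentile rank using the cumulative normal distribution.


CDF(z) = 0.5 * (1 + erf(z/sqrt(2)))
erf(-0.2758) = -0.3035
CDF = 0.3483
Percentile rank = 0.3483 * 100 = 34.83

34.83


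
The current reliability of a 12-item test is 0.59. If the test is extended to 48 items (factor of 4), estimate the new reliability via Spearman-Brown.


r_new = (n * rxx) / (1 + (n-1) * rxx)
r_new = (4 * 0.59) / (1 + 3 * 0.59)
r_new = 2.36 / 2.77
r_new = 0.852

0.852


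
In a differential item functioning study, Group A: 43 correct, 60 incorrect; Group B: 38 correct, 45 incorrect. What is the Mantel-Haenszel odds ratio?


Odds_A = 43/60 = 0.7167
Odds_B = 38/45 = 0.8444
OR = Odds_A / Odds_B = 0.7167 / 0.8444
Exactly, OR = (43 * 45) / (60 * 38) = 1935 / 2280
OR = 0.8487

0.8487


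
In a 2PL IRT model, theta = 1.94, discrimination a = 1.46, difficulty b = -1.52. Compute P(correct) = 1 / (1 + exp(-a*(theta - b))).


a*(theta - b) = 1.46 * (1.94 - -1.52) = 5.0516
exp(-5.0516) = 0.0064
P = 1 / (1 + 0.0064)
P = 0.9936

0.9936


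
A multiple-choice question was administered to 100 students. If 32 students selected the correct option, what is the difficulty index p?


Item difficulty p = number correct / total examinees
p = 32 / 100
p = 0.32

0.32


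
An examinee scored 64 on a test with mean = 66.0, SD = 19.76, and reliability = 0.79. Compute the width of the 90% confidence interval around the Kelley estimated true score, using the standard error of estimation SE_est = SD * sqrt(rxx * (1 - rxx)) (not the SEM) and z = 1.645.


True score estimate = 0.79*64 + 0.21*66.0 = 64.42
SE_est = SD * sqrt(rxx * (1 - rxx)) = 19.76 * sqrt(0.79 * 0.21) = 19.76 * sqrt(0.1659) = 8.048411
CI = T_est +/- z * SE_est, so width = 2 * z * SE_est = 2 * 1.645 * 8.048411
Width = 26.4793

26.4793


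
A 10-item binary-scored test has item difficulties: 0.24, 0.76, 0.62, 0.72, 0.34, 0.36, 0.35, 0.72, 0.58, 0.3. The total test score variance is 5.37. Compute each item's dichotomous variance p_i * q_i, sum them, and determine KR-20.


For each item, compute p_i * q_i:
  Item 1: 0.24 * 0.76 = 0.1824
  Item 2: 0.76 * 0.24 = 0.1824
  Item 3: 0.62 * 0.38 = 0.2356
  Item 4: 0.72 * 0.28 = 0.2016
  Item 5: 0.34 * 0.66 = 0.2244
  Item 6: 0.36 * 0.64 = 0.2304
  Item 7: 0.35 * 0.65 = 0.2275
  Item 8: 0.72 * 0.28 = 0.2016
  Item 9: 0.58 * 0.42 = 0.2436
  Item 10: 0.3 * 0.7 = 0.21
Sum(p_i * q_i) = 0.1824 + 0.1824 + 0.2356 + 0.2016 + 0.2244 + 0.2304 + 0.2275 + 0.2016 + 0.2436 + 0.21 = 2.1395
KR-20 = (k/(k-1)) * (1 - Sum(p_i*q_i) / Var_total)
= (10/9) * (1 - 2.1395/5.37)
= 1.1111 * 0.6016
KR-20 = 0.6684

0.6684


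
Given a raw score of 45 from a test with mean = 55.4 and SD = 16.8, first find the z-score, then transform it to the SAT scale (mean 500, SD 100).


z = (X - mean) / SD = (45 - 55.4) / 16.8
z = -10.4 / 16.8
z = -0.619
SAT-scale = SAT = 500 + 100z
Carry z at full precision (z = -10.4 / 16.8) into the conversion:
SAT-scale = 500 + 100 * (-10.4 / 16.8) = 500 + -1040 / 16.8
SAT-scale = 500 + -61.9048
SAT-scale = 438.0952

438.0952


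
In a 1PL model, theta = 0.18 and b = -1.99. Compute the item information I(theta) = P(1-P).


P = 1/(1+exp(-(0.18--1.99))) = 0.8975
I = P*(1-P) = 0.8975 * 0.1025
I = 0.092

0.092


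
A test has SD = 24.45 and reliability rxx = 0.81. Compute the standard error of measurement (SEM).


SEM = SD * sqrt(1 - rxx)
SEM = 24.45 * sqrt(1 - 0.81)
SEM = 24.45 * sqrt(0.19) = 24.45 * 0.43589
SEM = 10.6575

10.6575


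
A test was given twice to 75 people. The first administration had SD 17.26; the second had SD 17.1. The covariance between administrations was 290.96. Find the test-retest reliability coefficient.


r = cov(X,Y) / (SD_X * SD_Y)
r = 290.96 / (17.26 * 17.1)
r = 290.96 / 295.146
r = 0.9858

0.9858


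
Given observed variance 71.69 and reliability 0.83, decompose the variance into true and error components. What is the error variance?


var_true = rxx * var_obs = 0.83 * 71.69 = 59.5027
var_error = var_obs - var_true
var_error = 71.69 - 59.5027
var_error = 12.1873

12.1873


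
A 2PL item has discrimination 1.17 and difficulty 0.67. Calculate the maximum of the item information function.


For 2PL, max info at theta = b = 0.67
I_max = a^2 / 4 = 1.17^2 / 4
= 1.3689 / 4
I_max = 0.3422

0.3422


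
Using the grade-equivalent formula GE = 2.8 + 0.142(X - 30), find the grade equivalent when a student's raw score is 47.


raw - median = 47 - 30 = 17
slope * diff = 0.142 * 17 = 2.414
GE = 2.8 + 2.414
GE = 5.214

5.214


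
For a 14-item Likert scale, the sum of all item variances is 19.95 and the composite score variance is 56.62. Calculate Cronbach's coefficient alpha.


alpha = (k/(k-1)) * (1 - sum(si^2)/s_total^2)
= (14/13) * (1 - 19.95/56.62)
alpha = 0.6975

0.6975


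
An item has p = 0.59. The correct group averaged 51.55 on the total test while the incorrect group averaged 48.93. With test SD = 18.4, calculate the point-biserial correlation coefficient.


q = 1 - p = 0.41
rpb = ((M1 - M0) / SD) * sqrt(p * q)
rpb = ((51.55 - 48.93) / 18.4) * sqrt(0.59 * 0.41)
rpb = 0.07

0.07


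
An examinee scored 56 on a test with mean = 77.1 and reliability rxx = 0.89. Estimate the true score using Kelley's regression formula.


T_est = rxx * X + (1 - rxx) * mean
T_est = 0.89 * 56 + 0.11 * 77.1
T_est = 49.84 + 8.481
T_est = 58.321

58.321


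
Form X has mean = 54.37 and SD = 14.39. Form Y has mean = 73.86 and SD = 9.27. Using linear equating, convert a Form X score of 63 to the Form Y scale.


slope = SD_Y / SD_X = 9.27 / 14.39 ~ 0.6442
intercept = mean_Y - slope * mean_X = 73.86 - (9.27 / 14.39) * 54.37 ~ 38.835
Y = slope * X + intercept. To avoid rounding drift from the rounded slope/intercept, evaluate the equivalent form Y = mean_Y + SD_Y * (X - mean_X) / SD_X at full precision:
Y = 73.86 + 9.27 * (63 - 54.37) / 14.39
Y = 73.86 + 9.27 * 8.63 / 14.39
Y = 73.86 + 80.0001 / 14.39
Y = 73.86 + 5.5594
Y = 79.4194

79.4194


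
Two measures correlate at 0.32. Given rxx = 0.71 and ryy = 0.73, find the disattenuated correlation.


r_corrected = rxy / sqrt(rxx * ryy)
= 0.32 / sqrt(0.71 * 0.73)
= 0.32 / sqrt(0.5183)
= 0.32 / 0.719931
r_corrected = 0.4445

0.4445


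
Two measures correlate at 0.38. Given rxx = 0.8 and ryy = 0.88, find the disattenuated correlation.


r_corrected = rxy / sqrt(rxx * ryy)
= 0.38 / sqrt(0.8 * 0.88)
= 0.38 / sqrt(0.704)
= 0.38 / 0.839047
r_corrected = 0.4529

0.4529


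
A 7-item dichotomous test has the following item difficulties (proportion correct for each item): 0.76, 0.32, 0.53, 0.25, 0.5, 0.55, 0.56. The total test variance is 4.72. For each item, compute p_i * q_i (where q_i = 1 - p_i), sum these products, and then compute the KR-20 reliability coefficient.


For each item, compute p_i * q_i:
  Item 1: 0.76 * 0.24 = 0.1824
  Item 2: 0.32 * 0.68 = 0.2176
  Item 3: 0.53 * 0.47 = 0.2491
  Item 4: 0.25 * 0.75 = 0.1875
  Item 5: 0.5 * 0.5 = 0.25
  Item 6: 0.55 * 0.45 = 0.2475
  Item 7: 0.56 * 0.44 = 0.2464
Sum(p_i * q_i) = 0.1824 + 0.2176 + 0.2491 + 0.1875 + 0.25 + 0.2475 + 0.2464 = 1.5805
KR-20 = (k/(k-1)) * (1 - Sum(p_i*q_i) / Var_total)
= (7/6) * (1 - 1.5805/4.72)
= 1.1667 * 0.6651
KR-20 = 0.776

0.776


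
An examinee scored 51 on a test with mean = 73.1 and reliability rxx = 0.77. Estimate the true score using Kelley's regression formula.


T_est = rxx * X + (1 - rxx) * mean
T_est = 0.77 * 51 + 0.23 * 73.1
T_est = 39.27 + 16.813
T_est = 56.083

56.083


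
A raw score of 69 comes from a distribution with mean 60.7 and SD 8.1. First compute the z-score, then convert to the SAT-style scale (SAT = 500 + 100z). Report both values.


z = (X - mean) / SD = (69 - 60.7) / 8.1
z = 8.3 / 8.1
z = 1.0247
SAT-scale = SAT = 500 + 100z
Carry z at full precision (z = 8.3 / 8.1) into the conversion:
SAT-scale = 500 + 100 * (8.3 / 8.1) = 500 + 830 / 8.1
SAT-scale = 500 + 102.4691
SAT-scale = 602.4691

602.4691


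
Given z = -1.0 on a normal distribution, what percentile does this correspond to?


CDF(z) = 0.5 * (1 + erf(z/sqrt(2)))
erf(-0.7071) = -0.6827
CDF = 0.1587
Percentile rank = 0.1587 * 100 = 15.87

15.87


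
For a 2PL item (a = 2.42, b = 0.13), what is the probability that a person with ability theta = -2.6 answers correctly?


a*(theta - b) = 2.42 * (-2.6 - 0.13) = -6.6066
exp(--6.6066) = 739.9629
P = 1 / (1 + 739.9629)
P = 0.0013

0.0013


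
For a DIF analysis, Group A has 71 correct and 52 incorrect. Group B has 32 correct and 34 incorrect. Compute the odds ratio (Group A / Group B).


Odds_A = 71/52 = 1.3654
Odds_B = 32/34 = 0.9412
OR = Odds_A / Odds_B = 1.3654 / 0.9412
Exactly, OR = (71 * 34) / (52 * 32) = 2414 / 1664
OR = 1.4507

1.4507


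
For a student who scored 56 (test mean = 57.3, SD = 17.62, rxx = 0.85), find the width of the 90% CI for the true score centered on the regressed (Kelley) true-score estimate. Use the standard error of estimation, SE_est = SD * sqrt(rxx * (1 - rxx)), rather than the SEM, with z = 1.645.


True score estimate = 0.85*56 + 0.15*57.3 = 56.195
SE_est = SD * sqrt(rxx * (1 - rxx)) = 17.62 * sqrt(0.85 * 0.15) = 17.62 * sqrt(0.1275) = 6.291598
CI = T_est +/- z * SE_est, so width = 2 * z * SE_est = 2 * 1.645 * 6.291598
Width = 20.6994

20.6994


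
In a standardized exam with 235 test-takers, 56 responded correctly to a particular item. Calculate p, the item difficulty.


Item difficulty p = number correct / total examinees
p = 56 / 235
p = 0.2383

0.2383


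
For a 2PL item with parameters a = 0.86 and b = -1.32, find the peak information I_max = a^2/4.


For 2PL, max info at theta = b = -1.32
I_max = a^2 / 4 = 0.86^2 / 4
= 0.7396 / 4
I_max = 0.1849

0.1849


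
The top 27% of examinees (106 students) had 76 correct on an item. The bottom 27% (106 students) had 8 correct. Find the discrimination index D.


p_upper = 76/106 = 0.717
p_lower = 8/106 = 0.0755
D = 0.717 - 0.0755 = 0.6415

0.6415


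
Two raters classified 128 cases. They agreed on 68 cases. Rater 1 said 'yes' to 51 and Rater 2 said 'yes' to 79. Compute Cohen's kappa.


P_o = 68/128 = 0.53125
P_e = (51*79 + 77*49) / 16384 = 0.476196
kappa = (P_o - P_e) / (1 - P_e)
kappa = (0.53125 - 0.476196) / (1 - 0.476196)
kappa = 0.1051

0.1051


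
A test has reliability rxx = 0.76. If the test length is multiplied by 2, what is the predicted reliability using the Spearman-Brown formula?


r_new = (n * rxx) / (1 + (n-1) * rxx)
r_new = (2 * 0.76) / (1 + 1 * 0.76)
r_new = 1.52 / 1.76
r_new = 0.8636

0.8636


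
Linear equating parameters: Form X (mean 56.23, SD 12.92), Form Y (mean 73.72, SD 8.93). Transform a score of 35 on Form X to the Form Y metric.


slope = SD_Y / SD_X = 8.93 / 12.92 ~ 0.6912
intercept = mean_Y - slope * mean_X = 73.72 - (8.93 / 12.92) * 56.23 ~ 34.8551
Y = slope * X + intercept. To avoid rounding drift from the rounded slope/intercept, evaluate the equivalent form Y = mean_Y + SD_Y * (X - mean_X) / SD_X at full precision:
Y = 73.72 + 8.93 * (35 - 56.23) / 12.92
Y = 73.72 - 8.93 * 21.23 / 12.92
Y = 73.72 - 189.5839 / 12.92
Y = 73.72 - 14.6737
Y = 59.0463

59.0463


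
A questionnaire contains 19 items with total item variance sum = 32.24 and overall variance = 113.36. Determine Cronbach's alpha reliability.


alpha = (k/(k-1)) * (1 - sum(si^2)/s_total^2)
= (19/18) * (1 - 32.24/113.36)
alpha = 0.7554

0.7554


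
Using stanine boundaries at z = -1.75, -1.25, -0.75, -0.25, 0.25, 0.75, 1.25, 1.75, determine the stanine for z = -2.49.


Stanine boundaries: [-1.75, -1.25, -0.75, -0.25, 0.25, 0.75, 1.25, 1.75]
z = -2.49
Check each boundary:
  z < -1.75
  z < -1.25
  z < -0.75
  z < -0.25
  z < 0.25
  z < 0.75
  z < 1.25
  z < 1.75
Highest qualifying boundary gives stanine = 1

1


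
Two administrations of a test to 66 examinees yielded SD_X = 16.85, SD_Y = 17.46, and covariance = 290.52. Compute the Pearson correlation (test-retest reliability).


r = cov(X,Y) / (SD_X * SD_Y)
r = 290.52 / (16.85 * 17.46)
r = 290.52 / 294.201
r = 0.9875

0.9875


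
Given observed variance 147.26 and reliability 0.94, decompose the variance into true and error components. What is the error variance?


var_true = rxx * var_obs = 0.94 * 147.26 = 138.4244
var_error = var_obs - var_true
var_error = 147.26 - 138.4244
var_error = 8.8356

8.8356


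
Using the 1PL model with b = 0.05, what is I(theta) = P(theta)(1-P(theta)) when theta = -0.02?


P = 1/(1+exp(-(-0.02-0.05))) = 0.4825
I = P*(1-P) = 0.4825 * 0.5175
I = 0.2497

0.2497


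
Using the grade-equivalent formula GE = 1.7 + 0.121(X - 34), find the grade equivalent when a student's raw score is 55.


raw - median = 55 - 34 = 21
slope * diff = 0.121 * 21 = 2.541
GE = 1.7 + 2.541
GE = 4.241

4.241


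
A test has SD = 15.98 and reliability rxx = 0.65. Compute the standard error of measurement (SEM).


SEM = SD * sqrt(1 - rxx)
SEM = 15.98 * sqrt(1 - 0.65)
SEM = 15.98 * sqrt(0.35) = 15.98 * 0.591608
SEM = 9.4539

9.4539


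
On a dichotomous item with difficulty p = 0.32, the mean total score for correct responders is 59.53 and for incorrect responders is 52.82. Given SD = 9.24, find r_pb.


q = 1 - p = 0.68
rpb = ((M1 - M0) / SD) * sqrt(p * q)
rpb = ((59.53 - 52.82) / 9.24) * sqrt(0.32 * 0.68)
rpb = 0.3388

0.3388


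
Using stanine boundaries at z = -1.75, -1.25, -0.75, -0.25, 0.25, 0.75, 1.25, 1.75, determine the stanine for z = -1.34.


Stanine boundaries: [-1.75, -1.25, -0.75, -0.25, 0.25, 0.75, 1.25, 1.75]
z = -1.34
Check each boundary:
  z >= -1.75 -> could be stanine 2
  z < -1.25
  z < -0.75
  z < -0.25
  z < 0.25
  z < 0.75
  z < 1.25
  z < 1.75
Highest qualifying boundary gives stanine = 2

2


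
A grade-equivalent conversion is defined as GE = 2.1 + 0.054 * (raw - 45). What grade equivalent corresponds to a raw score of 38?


raw - median = 38 - 45 = -7
slope * diff = 0.054 * -7 = -0.378
GE = 2.1 + -0.378
GE = 1.722

1.722


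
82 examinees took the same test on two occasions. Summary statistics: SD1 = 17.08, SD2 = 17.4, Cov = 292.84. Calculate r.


r = cov(X,Y) / (SD_X * SD_Y)
r = 292.84 / (17.08 * 17.4)
r = 292.84 / 297.192
r = 0.9854

0.9854


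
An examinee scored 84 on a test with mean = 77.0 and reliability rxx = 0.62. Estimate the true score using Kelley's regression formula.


T_est = rxx * X + (1 - rxx) * mean
T_est = 0.62 * 84 + 0.38 * 77.0
T_est = 52.08 + 29.26
T_est = 81.34

81.34


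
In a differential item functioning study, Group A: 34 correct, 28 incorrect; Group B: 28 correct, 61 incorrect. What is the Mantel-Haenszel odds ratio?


Odds_A = 34/28 = 1.2143
Odds_B = 28/61 = 0.459
OR = Odds_A / Odds_B = 1.2143 / 0.459
Exactly, OR = (34 * 61) / (28 * 28) = 2074 / 784
OR = 2.6454

2.6454


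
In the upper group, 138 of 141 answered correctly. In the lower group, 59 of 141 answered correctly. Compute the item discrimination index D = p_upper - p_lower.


p_upper = 138/141 = 0.9787
p_lower = 59/141 = 0.4184
D = 0.9787 - 0.4184 = 0.5603

0.5603


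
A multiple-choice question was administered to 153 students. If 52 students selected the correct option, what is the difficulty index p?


Item difficulty p = number correct / total examinees
p = 52 / 153
p = 0.3399

0.3399


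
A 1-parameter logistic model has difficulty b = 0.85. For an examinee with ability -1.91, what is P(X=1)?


theta - b = -1.91 - 0.85 = -2.76
exp(-(theta - b)) = exp(2.76) = 15.7998
P = 1 / (1 + 15.7998)
P = 0.0595

0.0595


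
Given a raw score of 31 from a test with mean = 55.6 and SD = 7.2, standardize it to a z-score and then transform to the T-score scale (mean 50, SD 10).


z = (X - mean) / SD = (31 - 55.6) / 7.2
z = -24.6 / 7.2
z = -3.4167
T-score = T = 50 + 10z
Carry z at full precision (z = -24.6 / 7.2) into the conversion:
T-score = 50 + 10 * (-24.6 / 7.2) = 50 + -246 / 7.2
T-score = 50 + -34.1667
T-score = 15.8333

15.8333


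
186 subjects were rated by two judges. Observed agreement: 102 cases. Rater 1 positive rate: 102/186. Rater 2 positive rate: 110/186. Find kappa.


P_o = 102/186 = 0.548387
P_e = (102*110 + 84*76) / 34596 = 0.508845
kappa = (P_o - P_e) / (1 - P_e)
kappa = (0.548387 - 0.508845) / (1 - 0.508845)
kappa = 0.0805

0.0805


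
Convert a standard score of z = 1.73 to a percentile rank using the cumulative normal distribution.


CDF(z) = 0.5 * (1 + erf(z/sqrt(2)))
erf(1.2233) = 0.9164
CDF = 0.9582
Percentile rank = 0.9582 * 100 = 95.82

95.82


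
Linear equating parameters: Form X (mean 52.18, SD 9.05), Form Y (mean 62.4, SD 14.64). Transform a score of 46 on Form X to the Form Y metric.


slope = SD_Y / SD_X = 14.64 / 9.05 ~ 1.6177
intercept = mean_Y - slope * mean_X = 62.4 - (14.64 / 9.05) * 52.18 ~ -22.0105
Y = slope * X + intercept. To avoid rounding drift from the rounded slope/intercept, evaluate the equivalent form Y = mean_Y + SD_Y * (X - mean_X) / SD_X at full precision:
Y = 62.4 + 14.64 * (46 - 52.18) / 9.05
Y = 62.4 - 14.64 * 6.18 / 9.05
Y = 62.4 - 90.4752 / 9.05
Y = 62.4 - 9.9973
Y = 52.4027

52.4027


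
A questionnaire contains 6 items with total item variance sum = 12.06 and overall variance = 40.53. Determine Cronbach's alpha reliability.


alpha = (k/(k-1)) * (1 - sum(si^2)/s_total^2)
= (6/5) * (1 - 12.06/40.53)
alpha = 0.8429

0.8429


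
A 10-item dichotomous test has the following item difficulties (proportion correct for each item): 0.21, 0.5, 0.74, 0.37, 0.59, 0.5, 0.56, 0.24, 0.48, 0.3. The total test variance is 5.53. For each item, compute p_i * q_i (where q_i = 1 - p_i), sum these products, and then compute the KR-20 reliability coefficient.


For each item, compute p_i * q_i:
  Item 1: 0.21 * 0.79 = 0.1659
  Item 2: 0.5 * 0.5 = 0.25
  Item 3: 0.74 * 0.26 = 0.1924
  Item 4: 0.37 * 0.63 = 0.2331
  Item 5: 0.59 * 0.41 = 0.2419
  Item 6: 0.5 * 0.5 = 0.25
  Item 7: 0.56 * 0.44 = 0.2464
  Item 8: 0.24 * 0.76 = 0.1824
  Item 9: 0.48 * 0.52 = 0.2496
  Item 10: 0.3 * 0.7 = 0.21
Sum(p_i * q_i) = 0.1659 + 0.25 + 0.1924 + 0.2331 + 0.2419 + 0.25 + 0.2464 + 0.1824 + 0.2496 + 0.21 = 2.2217
KR-20 = (k/(k-1)) * (1 - Sum(p_i*q_i) / Var_total)
= (10/9) * (1 - 2.2217/5.53)
= 1.1111 * 0.5982
KR-20 = 0.6647

0.6647


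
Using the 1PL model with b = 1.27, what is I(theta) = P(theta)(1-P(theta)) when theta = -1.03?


P = 1/(1+exp(-(-1.03-1.27))) = 0.0911
I = P*(1-P) = 0.0911 * 0.9089
I = 0.0828

0.0828


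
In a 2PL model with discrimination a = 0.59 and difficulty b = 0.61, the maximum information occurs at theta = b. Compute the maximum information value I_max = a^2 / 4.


For 2PL, max info at theta = b = 0.61
I_max = a^2 / 4 = 0.59^2 / 4
= 0.3481 / 4
I_max = 0.087

0.087


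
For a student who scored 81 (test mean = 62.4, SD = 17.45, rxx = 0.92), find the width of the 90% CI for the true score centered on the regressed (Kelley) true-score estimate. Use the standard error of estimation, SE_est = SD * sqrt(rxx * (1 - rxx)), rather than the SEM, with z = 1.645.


True score estimate = 0.92*81 + 0.08*62.4 = 79.512
SE_est = SD * sqrt(rxx * (1 - rxx)) = 17.45 * sqrt(0.92 * 0.08) = 17.45 * sqrt(0.0736) = 4.734066
CI = T_est +/- z * SE_est, so width = 2 * z * SE_est = 2 * 1.645 * 4.734066
Width = 15.5751

15.5751


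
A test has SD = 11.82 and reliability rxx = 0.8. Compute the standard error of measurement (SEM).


SEM = SD * sqrt(1 - rxx)
SEM = 11.82 * sqrt(1 - 0.8)
SEM = 11.82 * sqrt(0.2) = 11.82 * 0.447214
SEM = 5.2861

5.2861


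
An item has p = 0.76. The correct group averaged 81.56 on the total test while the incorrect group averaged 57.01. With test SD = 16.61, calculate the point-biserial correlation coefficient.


q = 1 - p = 0.24
rpb = ((M1 - M0) / SD) * sqrt(p * q)
rpb = ((81.56 - 57.01) / 16.61) * sqrt(0.76 * 0.24)
rpb = 0.6312

0.6312


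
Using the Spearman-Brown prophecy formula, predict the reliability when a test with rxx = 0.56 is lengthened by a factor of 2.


r_new = (n * rxx) / (1 + (n-1) * rxx)
r_new = (2 * 0.56) / (1 + 1 * 0.56)
r_new = 1.12 / 1.56
r_new = 0.7179

0.7179


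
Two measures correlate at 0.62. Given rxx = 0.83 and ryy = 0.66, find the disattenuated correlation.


r_corrected = rxy / sqrt(rxx * ryy)
= 0.62 / sqrt(0.83 * 0.66)
= 0.62 / sqrt(0.5478)
= 0.62 / 0.740135
r_corrected = 0.8377

0.8377


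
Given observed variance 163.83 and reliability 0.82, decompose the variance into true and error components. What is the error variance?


var_true = rxx * var_obs = 0.82 * 163.83 = 134.3406
var_error = var_obs - var_true
var_error = 163.83 - 134.3406
var_error = 29.4894

29.4894


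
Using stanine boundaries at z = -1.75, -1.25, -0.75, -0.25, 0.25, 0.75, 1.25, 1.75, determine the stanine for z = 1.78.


Stanine boundaries: [-1.75, -1.25, -0.75, -0.25, 0.25, 0.75, 1.25, 1.75]
z = 1.78
Check each boundary:
  z >= -1.75 -> could be stanine 2
  z >= -1.25 -> could be stanine 3
  z >= -0.75 -> could be stanine 4
  z >= -0.25 -> could be stanine 5
  z >= 0.25 -> could be stanine 6
  z >= 0.75 -> could be stanine 7
  z >= 1.25 -> could be stanine 8
  z >= 1.75 -> could be stanine 9
Highest qualifying boundary gives stanine = 9

9


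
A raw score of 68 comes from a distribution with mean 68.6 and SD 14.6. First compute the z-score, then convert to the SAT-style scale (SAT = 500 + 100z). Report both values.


z = (X - mean) / SD = (68 - 68.6) / 14.6
z = -0.6 / 14.6
z = -0.0411
SAT-scale = SAT = 500 + 100z
Carry z at full precision (z = -0.6 / 14.6) into the conversion:
SAT-scale = 500 + 100 * (-0.6 / 14.6) = 500 + -60 / 14.6
SAT-scale = 500 + -4.1096
SAT-scale = 495.8904

495.8904


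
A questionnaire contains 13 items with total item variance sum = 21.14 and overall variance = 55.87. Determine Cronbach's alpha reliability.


alpha = (k/(k-1)) * (1 - sum(si^2)/s_total^2)
= (13/12) * (1 - 21.14/55.87)
alpha = 0.6734

0.6734


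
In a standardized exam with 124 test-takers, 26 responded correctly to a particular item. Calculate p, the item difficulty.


Item difficulty p = number correct / total examinees
p = 26 / 124
p = 0.2097

0.2097


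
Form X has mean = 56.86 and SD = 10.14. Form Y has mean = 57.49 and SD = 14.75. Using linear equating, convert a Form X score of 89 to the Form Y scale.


slope = SD_Y / SD_X = 14.75 / 10.14 ~ 1.4546
intercept = mean_Y - slope * mean_X = 57.49 - (14.75 / 10.14) * 56.86 ~ -25.2206
Y = slope * X + intercept. To avoid rounding drift from the rounded slope/intercept, evaluate the equivalent form Y = mean_Y + SD_Y * (X - mean_X) / SD_X at full precision:
Y = 57.49 + 14.75 * (89 - 56.86) / 10.14
Y = 57.49 + 14.75 * 32.14 / 10.14
Y = 57.49 + 474.065 / 10.14
Y = 57.49 + 46.752
Y = 104.242

104.242


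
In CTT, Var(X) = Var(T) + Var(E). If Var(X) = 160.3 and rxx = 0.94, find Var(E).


var_true = rxx * var_obs = 0.94 * 160.3 = 150.682
var_error = var_obs - var_true
var_error = 160.3 - 150.682
var_error = 9.618

9.618


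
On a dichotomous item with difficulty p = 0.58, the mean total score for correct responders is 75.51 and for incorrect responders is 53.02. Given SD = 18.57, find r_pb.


q = 1 - p = 0.42
rpb = ((M1 - M0) / SD) * sqrt(p * q)
rpb = ((75.51 - 53.02) / 18.57) * sqrt(0.58 * 0.42)
rpb = 0.5977

0.5977


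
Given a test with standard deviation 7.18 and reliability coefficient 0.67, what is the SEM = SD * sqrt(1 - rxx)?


SEM = SD * sqrt(1 - rxx)
SEM = 7.18 * sqrt(1 - 0.67)
SEM = 7.18 * sqrt(0.33) = 7.18 * 0.574456
SEM = 4.1246

4.1246


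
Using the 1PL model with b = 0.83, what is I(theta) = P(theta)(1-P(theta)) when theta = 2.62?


P = 1/(1+exp(-(2.62-0.83))) = 0.8569
I = P*(1-P) = 0.8569 * 0.1431
I = 0.1226

0.1226


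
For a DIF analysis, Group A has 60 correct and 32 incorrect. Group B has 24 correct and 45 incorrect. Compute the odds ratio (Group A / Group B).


Odds_A = 60/32 = 1.875
Odds_B = 24/45 = 0.5333
OR = Odds_A / Odds_B = 1.875 / 0.5333
Exactly, OR = (60 * 45) / (32 * 24) = 2700 / 768
OR = 3.5156

3.5156


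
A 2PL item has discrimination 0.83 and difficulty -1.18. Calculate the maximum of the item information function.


For 2PL, max info at theta = b = -1.18
I_max = a^2 / 4 = 0.83^2 / 4
= 0.6889 / 4
I_max = 0.1722

0.1722


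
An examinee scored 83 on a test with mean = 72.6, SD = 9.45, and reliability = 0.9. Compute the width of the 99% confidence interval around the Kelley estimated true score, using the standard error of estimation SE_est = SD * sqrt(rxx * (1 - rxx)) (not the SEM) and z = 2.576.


True score estimate = 0.9*83 + 0.1*72.6 = 81.96
SE_est = SD * sqrt(rxx * (1 - rxx)) = 9.45 * sqrt(0.9 * 0.1) = 9.45 * sqrt(0.09) = 2.835
CI = T_est +/- z * SE_est, so width = 2 * z * SE_est = 2 * 2.576 * 2.835
Width = 14.6059

14.6059


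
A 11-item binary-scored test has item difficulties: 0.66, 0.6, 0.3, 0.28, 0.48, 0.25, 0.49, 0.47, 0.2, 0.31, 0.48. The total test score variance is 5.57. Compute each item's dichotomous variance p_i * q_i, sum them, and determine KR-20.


For each item, compute p_i * q_i:
  Item 1: 0.66 * 0.34 = 0.2244
  Item 2: 0.6 * 0.4 = 0.24
  Item 3: 0.3 * 0.7 = 0.21
  Item 4: 0.28 * 0.72 = 0.2016
  Item 5: 0.48 * 0.52 = 0.2496
  Item 6: 0.25 * 0.75 = 0.1875
  Item 7: 0.49 * 0.51 = 0.2499
  Item 8: 0.47 * 0.53 = 0.2491
  Item 9: 0.2 * 0.8 = 0.16
  Item 10: 0.31 * 0.69 = 0.2139
  Item 11: 0.48 * 0.52 = 0.2496
Sum(p_i * q_i) = 0.2244 + 0.24 + 0.21 + 0.2016 + 0.2496 + 0.1875 + 0.2499 + 0.2491 + 0.16 + 0.2139 + 0.2496 = 2.4356
KR-20 = (k/(k-1)) * (1 - Sum(p_i*q_i) / Var_total)
= (11/10) * (1 - 2.4356/5.57)
= 1.1 * 0.5627
KR-20 = 0.619

0.619


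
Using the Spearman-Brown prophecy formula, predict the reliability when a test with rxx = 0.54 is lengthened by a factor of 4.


r_new = (n * rxx) / (1 + (n-1) * rxx)
r_new = (4 * 0.54) / (1 + 3 * 0.54)
r_new = 2.16 / 2.62
r_new = 0.8244

0.8244


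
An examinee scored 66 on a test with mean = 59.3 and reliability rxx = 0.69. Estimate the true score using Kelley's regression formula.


T_est = rxx * X + (1 - rxx) * mean
T_est = 0.69 * 66 + 0.31 * 59.3
T_est = 45.54 + 18.383
T_est = 63.923

63.923


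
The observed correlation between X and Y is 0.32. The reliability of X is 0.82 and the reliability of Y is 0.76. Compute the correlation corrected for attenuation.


r_corrected = rxy / sqrt(rxx * ryy)
= 0.32 / sqrt(0.82 * 0.76)
= 0.32 / sqrt(0.6232)
= 0.32 / 0.78943
r_corrected = 0.4054

0.4054


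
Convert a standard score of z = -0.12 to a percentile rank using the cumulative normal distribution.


CDF(z) = 0.5 * (1 + erf(z/sqrt(2)))
erf(-0.0849) = -0.0955
CDF = 0.4522
Percentile rank = 0.4522 * 100 = 45.22

45.22


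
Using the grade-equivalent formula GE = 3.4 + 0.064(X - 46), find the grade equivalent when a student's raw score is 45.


raw - median = 45 - 46 = -1
slope * diff = 0.064 * -1 = -0.064
GE = 3.4 + -0.064
GE = 3.336

3.336


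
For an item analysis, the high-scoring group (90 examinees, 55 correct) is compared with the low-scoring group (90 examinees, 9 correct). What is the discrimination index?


p_upper = 55/90 = 0.6111
p_lower = 9/90 = 0.1
D = 0.6111 - 0.1 = 0.5111

0.5111


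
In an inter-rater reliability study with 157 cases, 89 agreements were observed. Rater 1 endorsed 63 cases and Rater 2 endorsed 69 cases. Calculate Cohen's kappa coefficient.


P_o = 89/157 = 0.566879
P_e = (63*69 + 94*88) / 24649 = 0.511948
kappa = (P_o - P_e) / (1 - P_e)
kappa = (0.566879 - 0.511948) / (1 - 0.511948)
kappa = 0.1126

0.1126


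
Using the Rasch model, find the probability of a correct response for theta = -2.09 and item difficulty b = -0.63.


theta - b = -2.09 - -0.63 = -1.46
exp(-(theta - b)) = exp(1.46) = 4.306
P = 1 / (1 + 4.306)
P = 0.1885

0.1885


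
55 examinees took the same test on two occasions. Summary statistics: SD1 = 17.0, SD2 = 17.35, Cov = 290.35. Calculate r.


r = cov(X,Y) / (SD_X * SD_Y)
r = 290.35 / (17.0 * 17.35)
r = 290.35 / 294.95
r = 0.9844

0.9844


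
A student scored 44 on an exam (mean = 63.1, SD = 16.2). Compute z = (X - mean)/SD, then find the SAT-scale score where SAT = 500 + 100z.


z = (X - mean) / SD = (44 - 63.1) / 16.2
z = -19.1 / 16.2
z = -1.179
SAT-scale = SAT = 500 + 100z
Carry z at full precision (z = -19.1 / 16.2) into the conversion:
SAT-scale = 500 + 100 * (-19.1 / 16.2) = 500 + -1910 / 16.2
SAT-scale = 500 + -117.9012
SAT-scale = 382.0988

382.0988


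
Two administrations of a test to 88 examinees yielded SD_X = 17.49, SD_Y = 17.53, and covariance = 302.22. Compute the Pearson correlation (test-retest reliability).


r = cov(X,Y) / (SD_X * SD_Y)
r = 302.22 / (17.49 * 17.53)
r = 302.22 / 306.5997
r = 0.9857

0.9857
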